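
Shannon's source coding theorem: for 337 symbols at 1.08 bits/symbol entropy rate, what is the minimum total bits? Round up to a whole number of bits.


Minimum bits >= n * H = 337 * 1.08 = 363.96, rounded up to a whole number of bits = 364

364 bits


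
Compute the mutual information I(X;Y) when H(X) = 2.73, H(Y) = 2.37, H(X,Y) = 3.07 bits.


I(X;Y) = H(X) + H(Y) - H(X,Y) = 2.73 + 2.37 - 3.07 = 2.03

2.03 bits


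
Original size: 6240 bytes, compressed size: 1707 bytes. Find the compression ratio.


Ratio = original / compressed = 6240 / 1707 = 3.6555

3.6555


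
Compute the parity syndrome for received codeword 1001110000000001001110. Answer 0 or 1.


Syndrome = XOR of all bits = 1 XOR 0 XOR 0 XOR 1 XOR 1 XOR 1 XOR 0 XOR 0 XOR 0 XOR 0 XOR 0 XOR 0 XOR 0 XOR 0 XOR 0 XOR 1 XOR 0 XOR 0 XOR 1 XOR 1 XOR 1 XOR 0 = 0

0


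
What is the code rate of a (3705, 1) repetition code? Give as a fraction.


Rate = k/n = 1/3705

1/3705


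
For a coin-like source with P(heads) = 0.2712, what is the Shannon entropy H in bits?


H = -p*log2(p) - (1-p)*log2(1-p). -0.2712*log2(0.2712) = 0.510553; -0.7288*log2(0.7288) = 0.332628. H = 0.510553 + 0.332628 = 0.8432

0.8432 bits


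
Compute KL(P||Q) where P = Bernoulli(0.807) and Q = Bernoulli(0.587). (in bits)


KL = p*log2(p/q) + (1-p)*log2((1-p)/(1-q)) = 0.807*log2(0.807/0.587) + 0.193*log2(0.193/0.413) = 0.1588

0.1588 bits


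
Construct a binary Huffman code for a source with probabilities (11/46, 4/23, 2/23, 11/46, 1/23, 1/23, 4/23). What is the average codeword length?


Huffman construction (repeatedly merge the two least-probable nodes; each merge adds 1 bit to every symbol beneath it): 1/23 + 1/23 = 2/23; 2/23 + 2/23 = 4/23; 4/23 + 4/23 = 8/23; 4/23 + 11/46 = 19/46; 11/46 + 8/23 = 27/46; 19/46 + 27/46 = 1. Resulting codeword lengths (in the order the probabilities were given): (2, 3, 3, 2, 4, 4, 3). L_avg = sum(p_i * l_i) = 11/46*2 + 4/23*3 + 2/23*3 + 11/46*2 + 1/23*4 + 1/23*4 + 4/23*3 = 60/23 = 2.6087

2.6087 bits


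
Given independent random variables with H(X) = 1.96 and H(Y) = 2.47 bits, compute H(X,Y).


For independent variables, H(X,Y) = H(X) + H(Y) = 1.96 + 2.47 = 4.43

4.43 bits


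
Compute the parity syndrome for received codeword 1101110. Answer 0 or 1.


Syndrome = XOR of all bits = 1 XOR 1 XOR 0 XOR 1 XOR 1 XOR 1 XOR 0 = 1

1


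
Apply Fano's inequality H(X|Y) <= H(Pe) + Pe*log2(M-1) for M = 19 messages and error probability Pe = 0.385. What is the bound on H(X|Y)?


H(Pe) = -Pe*log2(Pe) - (1-Pe)*log2(1-Pe) = -0.385*log2(0.385) - 0.615*log2(0.615) = 0.530172 + 0.431325 = 0.9615. Pe*log2(M-1) = 0.385*log2(18) = 1.605421. Bound = H(Pe) + Pe*log2(M-1) = 0.530172 + 0.431325 + 1.605421 = 2.5669

2.5669 bits


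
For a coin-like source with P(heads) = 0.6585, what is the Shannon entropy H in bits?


H = -p*log2(p) - (1-p)*log2(1-p). -0.6585*log2(0.6585) = 0.396907; -0.3415*log2(0.3415) = 0.529340. H = 0.396907 + 0.529340 = 0.9262

0.9262 bits


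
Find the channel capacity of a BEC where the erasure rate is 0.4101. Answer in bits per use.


C = 1 - epsilon = 1 - 0.4101 = 0.5899

0.5899 bits


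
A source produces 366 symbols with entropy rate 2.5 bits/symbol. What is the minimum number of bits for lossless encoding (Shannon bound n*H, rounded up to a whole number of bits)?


Minimum bits >= n * H = 366 * 2.5 = 915.0, rounded up to a whole number of bits = 915

915 bits


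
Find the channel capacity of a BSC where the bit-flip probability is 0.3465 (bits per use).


H(p) = -p*log2(p) - (1-p)*log2(1-p) = -0.3465*log2(0.3465) - 0.6535*log2(0.6535) = 0.529824 + 0.401080 = 0.9309. C = 1 - H(p) = 1 - 0.9309 = 0.0691

0.0691 bits


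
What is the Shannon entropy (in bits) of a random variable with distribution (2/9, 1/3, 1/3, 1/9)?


H = -sum(p_i * log2(p_i)). Terms: -(2/9)*log2(2/9) = 0.482206; -(1/3)*log2(1/3) = 0.528321; -(1/3)*log2(1/3) = 0.528321; -(1/9)*log2(1/9) = 0.352214. H = 0.482206 + 0.528321 + 0.528321 + 0.352214 = 1.8911

1.8911 bits


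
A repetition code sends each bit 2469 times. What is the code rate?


Rate = k/n = 1/2469

1/2469


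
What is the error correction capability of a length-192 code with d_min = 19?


Correction capability = floor((d-1)/2) = floor((19-1)/2) = 9

9 errors


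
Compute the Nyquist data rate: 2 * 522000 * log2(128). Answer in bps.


Rate = 2 * B * log2(M) = 2 * 522000 * 7.0 = 7308000.0

7308000.0 bps


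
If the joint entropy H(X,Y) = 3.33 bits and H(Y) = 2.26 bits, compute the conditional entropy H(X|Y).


H(X|Y) = H(X,Y) - H(Y) = 3.33 - 2.26 = 1.07

1.07 bits


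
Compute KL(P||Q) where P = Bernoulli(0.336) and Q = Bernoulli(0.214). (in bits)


KL = p*log2(p/q) + (1-p)*log2((1-p)/(1-q)) = 0.336*log2(0.336/0.214) + 0.664*log2(0.664/0.786) = 0.0571

0.0571 bits


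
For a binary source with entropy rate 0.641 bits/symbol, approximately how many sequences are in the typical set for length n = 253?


log2|A_typical| = nH = 253 * 0.641 = 162.173, so |A_typical| ~ 2^162.173 = 6.591e+48

6.591e+48


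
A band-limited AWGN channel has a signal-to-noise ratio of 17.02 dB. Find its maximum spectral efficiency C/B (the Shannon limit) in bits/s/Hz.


SNR_linear = 10^(17.02/10) = 50.3501; C/B = log2(1 + SNR_linear) = log2(1 + 50.3501) = 5.6823

5.6823 bits/s/Hz


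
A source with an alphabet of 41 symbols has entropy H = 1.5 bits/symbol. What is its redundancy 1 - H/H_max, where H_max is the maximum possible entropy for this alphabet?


H_max = log2(K) = log2(41) = 5.3576 bits/symbol. Redundancy = 1 - H/H_max = 1 - 1.5/5.3576 = 1 - 0.28 = 0.72

0.72


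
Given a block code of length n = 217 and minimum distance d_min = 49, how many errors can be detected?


Detection capability = d_min - 1 = 49 - 1 = 48

48 errors


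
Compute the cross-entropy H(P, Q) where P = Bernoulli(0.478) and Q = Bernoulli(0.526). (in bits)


H(P,Q) = -p*log2(q) - (1-p)*log2(1-q). -0.478*log2(0.526) = 0.443042; -0.522*log2(0.474) = 0.562215. H(P,Q) = 0.443042 + 0.562215 = 1.0053

1.0053 bits


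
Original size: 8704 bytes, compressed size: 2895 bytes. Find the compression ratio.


Ratio = original / compressed = 8704 / 2895 = 3.0066

3.0066


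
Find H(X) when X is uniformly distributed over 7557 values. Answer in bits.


H = log2(n) = log2(7557) = 12.8836

12.8836 bits


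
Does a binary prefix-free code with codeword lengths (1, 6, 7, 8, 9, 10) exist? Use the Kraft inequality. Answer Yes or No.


Kraft sum = sum(2^(-l_i)) = 0.5303, need <= 1. Result: satisfied (a binary prefix-free code with these lengths exists)

Yes


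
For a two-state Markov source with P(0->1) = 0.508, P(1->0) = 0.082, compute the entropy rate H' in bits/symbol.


Stationary distribution: pi_0 = p10/(p01+p10) = 0.139, pi_1 = 0.861. Entropy rate H' = pi_0*H(p01) + pi_1*H(p10) = 0.139*0.9998 + 0.861*0.4092 = 0.4913

0.4913 bits/symbol


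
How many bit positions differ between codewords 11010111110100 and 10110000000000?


Count differing positions: . ^ ^ . . ^ ^ ^ ^ ^ . ^ . . = 8 differences

8


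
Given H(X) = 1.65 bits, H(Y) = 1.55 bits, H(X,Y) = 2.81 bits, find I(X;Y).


I(X;Y) = H(X) + H(Y) - H(X,Y) = 1.65 + 1.55 - 2.81 = 0.39

0.39 bits


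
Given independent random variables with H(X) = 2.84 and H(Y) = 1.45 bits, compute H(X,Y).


For independent variables, H(X,Y) = H(X) + H(Y) = 2.84 + 1.45 = 4.29

4.29 bits


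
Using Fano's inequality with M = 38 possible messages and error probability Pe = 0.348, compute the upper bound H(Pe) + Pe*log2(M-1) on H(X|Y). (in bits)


H(Pe) = -Pe*log2(Pe) - (1-Pe)*log2(1-Pe) = -0.348*log2(0.348) - 0.652*log2(0.652) = 0.529949 + 0.402321 = 0.9323. Pe*log2(M-1) = 0.348*log2(37) = 1.812890. Bound = H(Pe) + Pe*log2(M-1) = 0.529949 + 0.402321 + 1.812890 = 2.7452

2.7452 bits


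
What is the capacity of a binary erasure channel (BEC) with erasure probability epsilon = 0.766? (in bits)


C = 1 - epsilon = 1 - 0.766 = 0.234

0.234 bits


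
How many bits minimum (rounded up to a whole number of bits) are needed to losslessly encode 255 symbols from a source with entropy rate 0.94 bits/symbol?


Minimum bits >= n * H = 255 * 0.94 = 239.7, rounded up to a whole number of bits = 240

240 bits


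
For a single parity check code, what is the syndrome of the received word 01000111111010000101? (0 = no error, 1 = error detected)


Syndrome = XOR of all bits = 0 XOR 1 XOR 0 XOR 0 XOR 0 XOR 1 XOR 1 XOR 1 XOR 1 XOR 1 XOR 1 XOR 0 XOR 1 XOR 0 XOR 0 XOR 0 XOR 0 XOR 1 XOR 0 XOR 1 = 0

0


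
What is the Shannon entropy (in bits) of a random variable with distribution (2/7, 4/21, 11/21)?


H = -sum(p_i * log2(p_i)). Terms: -(2/7)*log2(2/7) = 0.516387; -(4/21)*log2(4/21) = 0.455680; -(11/21)*log2(11/21) = 0.488654. H = 0.516387 + 0.455680 + 0.488654 = 1.4607

1.4607 bits


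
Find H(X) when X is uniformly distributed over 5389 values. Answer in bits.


H = log2(n) = log2(5389) = 12.3958

12.3958 bits


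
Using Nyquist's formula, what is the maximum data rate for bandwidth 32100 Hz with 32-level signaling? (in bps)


Rate = 2 * B * log2(M) = 2 * 32100 * 5.0 = 321000.0

321000.0 bps


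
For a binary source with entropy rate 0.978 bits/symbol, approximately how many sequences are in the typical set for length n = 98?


log2|A_typical| = nH = 98 * 0.978 = 95.844, so |A_typical| ~ 2^95.844 = 7.111e+28

7.111e+28


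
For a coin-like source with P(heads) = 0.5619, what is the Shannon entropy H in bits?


H = -p*log2(p) - (1-p)*log2(1-p). -0.5619*log2(0.5619) = 0.467284; -0.4381*log2(0.4381) = 0.521632. H = 0.467284 + 0.521632 = 0.9889

0.9889 bits


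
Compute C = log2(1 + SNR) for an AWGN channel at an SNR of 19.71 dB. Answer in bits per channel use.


SNR_linear = 10^(19.71/10) = 93.5406; C = log2(1 + SNR_linear) = log2(1 + 93.5406) = 6.5629

6.5629 bits/channel use


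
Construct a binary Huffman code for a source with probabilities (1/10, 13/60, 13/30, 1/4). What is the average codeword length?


Huffman construction (repeatedly merge the two least-probable nodes; each merge adds 1 bit to every symbol beneath it): 1/10 + 13/60 = 19/60; 1/4 + 19/60 = 17/30; 13/30 + 17/30 = 1. Resulting codeword lengths (in the order the probabilities were given): (3, 3, 1, 2). L_avg = sum(p_i * l_i) = 1/10*3 + 13/60*3 + 13/30*1 + 1/4*2 = 113/60 = 1.8833

1.8833 bits


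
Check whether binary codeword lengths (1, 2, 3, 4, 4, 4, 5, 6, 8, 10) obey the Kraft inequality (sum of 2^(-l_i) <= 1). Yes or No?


Kraft sum = sum(2^(-l_i)) = 1.1143, need <= 1. Result: violated (a binary prefix-free code with these lengths cannot exist)

No


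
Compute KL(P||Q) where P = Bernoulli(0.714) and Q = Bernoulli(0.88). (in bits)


KL = p*log2(p/q) + (1-p)*log2((1-p)/(1-q)) = 0.714*log2(0.714/0.88) + 0.286*log2(0.286/0.12) = 0.143

0.143 bits


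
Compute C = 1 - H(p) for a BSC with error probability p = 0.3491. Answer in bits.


H(p) = -p*log2(p) - (1-p)*log2(1-p) = -0.3491*log2(0.3491) - 0.6509*log2(0.6509) = 0.530034 + 0.403227 = 0.9333. C = 1 - H(p) = 1 - 0.9333 = 0.0667

0.0667 bits


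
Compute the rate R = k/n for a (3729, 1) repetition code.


Rate = k/n = 1/3729

1/3729


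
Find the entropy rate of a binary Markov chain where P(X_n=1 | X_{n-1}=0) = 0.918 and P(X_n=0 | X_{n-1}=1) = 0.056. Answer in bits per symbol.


Stationary distribution: pi_0 = p10/(p01+p10) = 0.0575, pi_1 = 0.9425. Entropy rate H' = pi_0*H(p01) + pi_1*H(p10) = 0.0575*0.4092 + 0.9425*0.3114 = 0.317

0.317 bits/symbol


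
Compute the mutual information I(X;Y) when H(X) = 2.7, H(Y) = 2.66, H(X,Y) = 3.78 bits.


I(X;Y) = H(X) + H(Y) - H(X,Y) = 2.7 + 2.66 - 3.78 = 1.58

1.58 bits


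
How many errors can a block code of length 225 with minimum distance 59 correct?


Correction capability = floor((d-1)/2) = floor((59-1)/2) = 29

29 errors


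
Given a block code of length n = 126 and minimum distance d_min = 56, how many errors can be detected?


Detection capability = d_min - 1 = 56 - 1 = 55

55 errors


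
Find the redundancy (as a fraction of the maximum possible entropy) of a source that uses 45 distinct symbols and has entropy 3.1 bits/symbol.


H_max = log2(K) = log2(45) = 5.4919 bits/symbol. Redundancy = 1 - H/H_max = 1 - 3.1/5.4919 = 1 - 0.5645 = 0.4355

0.4355


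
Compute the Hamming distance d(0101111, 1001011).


Count differing positions: ^ ^ . . ^ . . = 3 differences

3


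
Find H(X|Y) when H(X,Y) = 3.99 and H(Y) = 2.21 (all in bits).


H(X|Y) = H(X,Y) - H(Y) = 3.99 - 2.21 = 1.78

1.78 bits


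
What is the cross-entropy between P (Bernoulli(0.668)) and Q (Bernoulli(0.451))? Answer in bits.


H(P,Q) = -p*log2(q) - (1-p)*log2(1-q). -0.668*log2(0.451) = 0.767399; -0.332*log2(0.549) = 0.287220. H(P,Q) = 0.767399 + 0.287220 = 1.0546

1.0546 bits


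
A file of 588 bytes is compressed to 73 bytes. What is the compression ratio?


Ratio = original / compressed = 588 / 73 = 8.0548

8.0548


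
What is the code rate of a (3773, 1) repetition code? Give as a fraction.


Rate = k/n = 1/3773

1/3773


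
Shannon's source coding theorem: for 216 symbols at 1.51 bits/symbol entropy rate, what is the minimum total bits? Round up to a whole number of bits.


Minimum bits >= n * H = 216 * 1.51 = 326.16, rounded up to a whole number of bits = 327

327 bits


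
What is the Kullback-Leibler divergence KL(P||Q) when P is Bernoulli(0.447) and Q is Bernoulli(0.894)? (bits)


KL = p*log2(p/q) + (1-p)*log2((1-p)/(1-q)) = 0.447*log2(0.447/0.894) + 0.553*log2(0.553/0.106) = 0.8709

0.8709 bits


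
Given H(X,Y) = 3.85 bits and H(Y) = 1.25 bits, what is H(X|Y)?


H(X|Y) = H(X,Y) - H(Y) = 3.85 - 1.25 = 2.6

2.6 bits


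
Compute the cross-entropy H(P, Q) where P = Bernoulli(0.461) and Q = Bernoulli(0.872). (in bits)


H(P,Q) = -p*log2(q) - (1-p)*log2(1-q). -0.461*log2(0.872) = 0.091094; -0.539*log2(0.128) = 1.598558. H(P,Q) = 0.091094 + 1.598558 = 1.6897

1.6897 bits


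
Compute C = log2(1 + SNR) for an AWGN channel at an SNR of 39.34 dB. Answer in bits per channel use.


SNR_linear = 10^(39.34/10) = 8590.1352; C = log2(1 + SNR_linear) = log2(1 + 8590.1352) = 13.0686

13.0686 bits/channel use


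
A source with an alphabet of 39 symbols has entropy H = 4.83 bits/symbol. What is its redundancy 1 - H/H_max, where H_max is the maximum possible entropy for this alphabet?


H_max = log2(K) = log2(39) = 5.2854 bits/symbol. Redundancy = 1 - H/H_max = 1 - 4.83/5.2854 = 1 - 0.9138 = 0.0862

0.0862


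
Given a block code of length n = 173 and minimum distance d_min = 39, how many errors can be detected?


Detection capability = d_min - 1 = 39 - 1 = 38

38 errors


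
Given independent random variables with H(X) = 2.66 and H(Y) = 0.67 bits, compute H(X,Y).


For independent variables, H(X,Y) = H(X) + H(Y) = 2.66 + 0.67 = 3.33

3.33 bits


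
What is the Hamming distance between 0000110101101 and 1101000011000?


Count differing positions: ^ ^ . ^ ^ ^ . ^ ^ . ^ . ^ = 9 differences

9


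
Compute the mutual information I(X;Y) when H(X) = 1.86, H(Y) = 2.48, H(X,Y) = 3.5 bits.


I(X;Y) = H(X) + H(Y) - H(X,Y) = 1.86 + 2.48 - 3.5 = 0.84

0.84 bits


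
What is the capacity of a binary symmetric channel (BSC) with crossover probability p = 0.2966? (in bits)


H(p) = -p*log2(p) - (1-p)*log2(1-p) = -0.2966*log2(0.2966) - 0.7034*log2(0.7034) = 0.520061 + 0.357034 = 0.8771. C = 1 - H(p) = 1 - 0.8771 = 0.1229

0.1229 bits


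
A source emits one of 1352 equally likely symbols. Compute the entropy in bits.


H = log2(n) = log2(1352) = 10.4009

10.4009 bits


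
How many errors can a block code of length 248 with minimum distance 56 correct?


Correction capability = floor((d-1)/2) = floor((56-1)/2) = 27

27 errors


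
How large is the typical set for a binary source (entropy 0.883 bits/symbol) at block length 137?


log2|A_typical| = nH = 137 * 0.883 = 120.971, so |A_typical| ~ 2^120.971 = 2.606e+36

2.606e+36


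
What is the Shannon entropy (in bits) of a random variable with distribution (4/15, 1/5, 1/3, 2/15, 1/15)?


H = -sum(p_i * log2(p_i)). Terms: -(4/15)*log2(4/15) = 0.508504; -(1/5)*log2(1/5) = 0.464386; -(1/3)*log2(1/3) = 0.528321; -(2/15)*log2(2/15) = 0.387585; -(1/15)*log2(1/15) = 0.260459. H = 0.508504 + 0.464386 + 0.528321 + 0.387585 + 0.260459 = 2.1493

2.1493 bits


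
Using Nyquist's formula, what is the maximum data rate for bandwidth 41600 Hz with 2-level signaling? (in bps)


Rate = 2 * B * log2(M) = 2 * 41600 * 1.0 = 83200.0

83200.0 bps


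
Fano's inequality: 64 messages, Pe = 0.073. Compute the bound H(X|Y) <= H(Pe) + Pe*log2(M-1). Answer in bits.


H(Pe) = -Pe*log2(Pe) - (1-Pe)*log2(1-Pe) = -0.073*log2(0.073) - 0.927*log2(0.927) = 0.275645 + 0.101376 = 0.377. Pe*log2(M-1) = 0.073*log2(63) = 0.436341. Bound = H(Pe) + Pe*log2(M-1) = 0.275645 + 0.101376 + 0.436341 = 0.8134

0.8134 bits


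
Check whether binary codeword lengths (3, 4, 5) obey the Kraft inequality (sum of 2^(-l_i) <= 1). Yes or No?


Kraft sum = sum(2^(-l_i)) = 0.2188, need <= 1. Result: satisfied (a binary prefix-free code with these lengths exists)

Yes


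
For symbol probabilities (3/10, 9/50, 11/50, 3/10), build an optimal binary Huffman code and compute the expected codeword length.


Huffman construction (repeatedly merge the two least-probable nodes; each merge adds 1 bit to every symbol beneath it): 9/50 + 11/50 = 2/5; 3/10 + 3/10 = 3/5; 2/5 + 3/5 = 1. Resulting codeword lengths (in the order the probabilities were given): (2, 2, 2, 2). L_avg = sum(p_i * l_i) = 3/10*2 + 9/50*2 + 11/50*2 + 3/10*2 = 2

2.0 bits


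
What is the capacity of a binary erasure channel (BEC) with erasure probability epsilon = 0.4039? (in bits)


C = 1 - epsilon = 1 - 0.4039 = 0.5961

0.5961 bits


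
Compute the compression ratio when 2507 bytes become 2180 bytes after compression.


Ratio = original / compressed = 2507 / 2180 = 1.15

1.15


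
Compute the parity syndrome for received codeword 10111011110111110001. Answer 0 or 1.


Syndrome = XOR of all bits = 1 XOR 0 XOR 1 XOR 1 XOR 1 XOR 0 XOR 1 XOR 1 XOR 1 XOR 1 XOR 0 XOR 1 XOR 1 XOR 1 XOR 1 XOR 1 XOR 0 XOR 0 XOR 0 XOR 1 = 0

0


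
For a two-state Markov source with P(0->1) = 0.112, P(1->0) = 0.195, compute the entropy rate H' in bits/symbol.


Stationary distribution: pi_0 = p10/(p01+p10) = 0.6352, pi_1 = 0.3648. Entropy rate H' = pi_0*H(p01) + pi_1*H(p10) = 0.6352*0.5059 + 0.3648*0.7118 = 0.581

0.581 bits/symbol


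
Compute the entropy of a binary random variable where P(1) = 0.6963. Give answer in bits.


H = -p*log2(p) - (1-p)*log2(1-p). -0.6963*log2(0.6963) = 0.363621; -0.3037*log2(0.3037) = 0.522146. H = 0.363621 + 0.522146 = 0.8858

0.8858 bits


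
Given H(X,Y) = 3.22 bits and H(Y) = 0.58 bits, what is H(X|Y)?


H(X|Y) = H(X,Y) - H(Y) = 3.22 - 0.58 = 2.64

2.64 bits


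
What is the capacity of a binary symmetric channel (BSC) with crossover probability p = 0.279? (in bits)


H(p) = -p*log2(p) - (1-p)*log2(1-p) = -0.279*log2(0.279) - 0.721*log2(0.721) = 0.513824 + 0.340261 = 0.8541. C = 1 - H(p) = 1 - 0.8541 = 0.1459

0.1459 bits


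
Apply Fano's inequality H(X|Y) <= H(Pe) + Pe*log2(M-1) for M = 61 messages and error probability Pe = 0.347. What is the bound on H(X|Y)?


H(Pe) = -Pe*log2(Pe) - (1-Pe)*log2(1-Pe) = -0.347*log2(0.347) - 0.653*log2(0.653) = 0.529866 + 0.401494 = 0.9314. Pe*log2(M-1) = 0.347*log2(60) = 2.049691. Bound = H(Pe) + Pe*log2(M-1) = 0.529866 + 0.401494 + 2.049691 = 2.9811

2.9811 bits


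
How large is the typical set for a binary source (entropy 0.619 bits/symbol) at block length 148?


log2|A_typical| = nH = 148 * 0.619 = 91.612, so |A_typical| ~ 2^91.612 = 3.784e+27

3.784e+27


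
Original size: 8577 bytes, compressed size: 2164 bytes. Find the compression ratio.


Ratio = original / compressed = 8577 / 2164 = 3.9635

3.9635


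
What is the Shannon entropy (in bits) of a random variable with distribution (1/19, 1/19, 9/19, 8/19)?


H = -sum(p_i * log2(p_i)). Terms: -(1/19)*log2(1/19) = 0.223575; -(1/19)*log2(1/19) = 0.223575; -(9/19)*log2(9/19) = 0.510633; -(8/19)*log2(8/19) = 0.525443. H = 0.223575 + 0.223575 + 0.510633 + 0.525443 = 1.4832

1.4832 bits


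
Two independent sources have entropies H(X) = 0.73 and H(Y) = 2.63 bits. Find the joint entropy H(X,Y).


For independent variables, H(X,Y) = H(X) + H(Y) = 0.73 + 2.63 = 3.36

3.36 bits


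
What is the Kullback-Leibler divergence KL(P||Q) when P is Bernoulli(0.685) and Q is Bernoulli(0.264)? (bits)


KL = p*log2(p/q) + (1-p)*log2((1-p)/(1-q)) = 0.685*log2(0.685/0.264) + 0.315*log2(0.315/0.736) = 0.5566

0.5566 bits


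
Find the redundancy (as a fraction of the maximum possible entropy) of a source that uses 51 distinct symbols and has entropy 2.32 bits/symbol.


H_max = log2(K) = log2(51) = 5.6724 bits/symbol. Redundancy = 1 - H/H_max = 1 - 2.32/5.6724 = 1 - 0.409 = 0.591

0.591


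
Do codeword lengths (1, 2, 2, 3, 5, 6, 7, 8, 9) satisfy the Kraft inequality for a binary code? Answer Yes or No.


Kraft sum = sum(2^(-l_i)) = 1.1855, need <= 1. Result: violated (a binary prefix-free code with these lengths cannot exist)

No


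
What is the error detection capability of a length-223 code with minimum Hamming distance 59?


Detection capability = d_min - 1 = 59 - 1 = 58

58 errors


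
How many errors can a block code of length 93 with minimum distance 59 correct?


Correction capability = floor((d-1)/2) = floor((59-1)/2) = 29

29 errors


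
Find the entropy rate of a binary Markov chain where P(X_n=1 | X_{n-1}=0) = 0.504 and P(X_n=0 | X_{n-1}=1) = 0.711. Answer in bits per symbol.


Stationary distribution: pi_0 = p10/(p01+p10) = 0.5852, pi_1 = 0.4148. Entropy rate H' = pi_0*H(p01) + pi_1*H(p10) = 0.5852*1.0 + 0.4148*0.8674 = 0.945

0.945 bits/symbol


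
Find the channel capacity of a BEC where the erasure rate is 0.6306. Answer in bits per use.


C = 1 - epsilon = 1 - 0.6306 = 0.3694

0.3694 bits


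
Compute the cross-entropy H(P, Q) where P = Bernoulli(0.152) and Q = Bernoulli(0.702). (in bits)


H(P,Q) = -p*log2(q) - (1-p)*log2(1-q). -0.152*log2(0.702) = 0.077589; -0.848*log2(0.298) = 1.481130. H(P,Q) = 0.077589 + 1.481130 = 1.5587

1.5587 bits


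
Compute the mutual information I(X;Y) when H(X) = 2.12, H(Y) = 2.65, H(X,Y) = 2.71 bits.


I(X;Y) = H(X) + H(Y) - H(X,Y) = 2.12 + 2.65 - 2.71 = 2.06

2.06 bits


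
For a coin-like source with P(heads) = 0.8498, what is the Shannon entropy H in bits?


H = -p*log2(p) - (1-p)*log2(1-p). -0.8498*log2(0.8498) = 0.199537; -0.1502*log2(0.1502) = 0.410804. H = 0.199537 + 0.410804 = 0.6103

0.6103 bits


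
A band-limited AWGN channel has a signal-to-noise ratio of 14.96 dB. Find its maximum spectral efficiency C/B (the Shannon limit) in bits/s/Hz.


SNR_linear = 10^(14.96/10) = 31.3329; C/B = log2(1 + SNR_linear) = log2(1 + 31.3329) = 5.0149

5.0149 bits/s/Hz


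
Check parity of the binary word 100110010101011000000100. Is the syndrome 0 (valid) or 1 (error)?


Syndrome = XOR of all bits = 1 XOR 0 XOR 0 XOR 1 XOR 1 XOR 0 XOR 0 XOR 1 XOR 0 XOR 1 XOR 0 XOR 1 XOR 0 XOR 1 XOR 1 XOR 0 XOR 0 XOR 0 XOR 0 XOR 0 XOR 0 XOR 1 XOR 0 XOR 0 = 1

1


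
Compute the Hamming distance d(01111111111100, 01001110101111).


Count differing positions: . . ^ ^ . . . ^ . ^ . . ^ ^ = 6 differences

6


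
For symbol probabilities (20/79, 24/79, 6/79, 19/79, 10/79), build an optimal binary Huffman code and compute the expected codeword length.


Huffman construction (repeatedly merge the two least-probable nodes; each merge adds 1 bit to every symbol beneath it): 6/79 + 10/79 = 16/79; 16/79 + 19/79 = 35/79; 20/79 + 24/79 = 44/79; 35/79 + 44/79 = 1. Resulting codeword lengths (in the order the probabilities were given): (2, 2, 3, 2, 3). L_avg = sum(p_i * l_i) = 20/79*2 + 24/79*2 + 6/79*3 + 19/79*2 + 10/79*3 = 174/79 = 2.2025

2.2025 bits


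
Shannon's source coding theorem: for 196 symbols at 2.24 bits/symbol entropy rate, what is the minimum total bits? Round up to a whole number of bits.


Minimum bits >= n * H = 196 * 2.24 = 439.04, rounded up to a whole number of bits = 440

440 bits


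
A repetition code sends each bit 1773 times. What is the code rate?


Rate = k/n = 1/1773

1/1773


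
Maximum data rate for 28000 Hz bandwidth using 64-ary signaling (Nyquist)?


Rate = 2 * B * log2(M) = 2 * 28000 * 6.0 = 336000.0

336000.0 bps


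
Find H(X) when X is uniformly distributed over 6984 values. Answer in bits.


H = log2(n) = log2(6984) = 12.7698

12.7698 bits


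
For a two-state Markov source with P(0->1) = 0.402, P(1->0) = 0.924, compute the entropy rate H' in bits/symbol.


Stationary distribution: pi_0 = p10/(p01+p10) = 0.6968, pi_1 = 0.3032. Entropy rate H' = pi_0*H(p01) + pi_1*H(p10) = 0.6968*0.9721 + 0.3032*0.3879 = 0.795

0.795 bits/symbol


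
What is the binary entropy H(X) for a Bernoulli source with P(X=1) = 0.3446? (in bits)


H = -p*log2(p) - (1-p)*log2(1-p). -0.3446*log2(0.3446) = 0.529652; -0.6554*log2(0.6554) = 0.399501. H = 0.529652 + 0.399501 = 0.9292

0.9292 bits


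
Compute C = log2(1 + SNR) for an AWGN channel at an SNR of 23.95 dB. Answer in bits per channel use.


SNR_linear = 10^(23.95/10) = 248.3133; C = log2(1 + SNR_linear) = log2(1 + 248.3133) = 7.9618

7.9618 bits/channel use


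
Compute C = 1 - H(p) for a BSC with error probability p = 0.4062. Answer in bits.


H(p) = -p*log2(p) - (1-p)*log2(1-p) = -0.4062*log2(0.4062) - 0.5938*log2(0.5938) = 0.527954 + 0.446509 = 0.9745. C = 1 - H(p) = 1 - 0.9745 = 0.0255

0.0255 bits


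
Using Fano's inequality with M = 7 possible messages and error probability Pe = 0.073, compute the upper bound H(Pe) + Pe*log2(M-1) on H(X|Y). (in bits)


H(Pe) = -Pe*log2(Pe) - (1-Pe)*log2(1-Pe) = -0.073*log2(0.073) - 0.927*log2(0.927) = 0.275645 + 0.101376 = 0.377. Pe*log2(M-1) = 0.073*log2(6) = 0.188702. Bound = H(Pe) + Pe*log2(M-1) = 0.275645 + 0.101376 + 0.188702 = 0.5657

0.5657 bits


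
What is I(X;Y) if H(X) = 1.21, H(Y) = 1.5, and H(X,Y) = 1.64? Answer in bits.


I(X;Y) = H(X) + H(Y) - H(X,Y) = 1.21 + 1.5 - 1.64 = 1.07

1.07 bits


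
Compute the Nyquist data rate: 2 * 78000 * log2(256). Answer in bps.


Rate = 2 * B * log2(M) = 2 * 78000 * 8.0 = 1248000.0

1248000.0 bps


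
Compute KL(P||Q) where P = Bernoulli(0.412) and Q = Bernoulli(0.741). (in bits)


KL = p*log2(p/q) + (1-p)*log2((1-p)/(1-q)) = 0.412*log2(0.412/0.741) + 0.588*log2(0.588/0.259) = 0.3466

0.3466 bits


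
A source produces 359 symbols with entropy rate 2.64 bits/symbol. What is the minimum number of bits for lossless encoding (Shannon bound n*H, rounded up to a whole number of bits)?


Minimum bits >= n * H = 359 * 2.64 = 947.76, rounded up to a whole number of bits = 948

948 bits


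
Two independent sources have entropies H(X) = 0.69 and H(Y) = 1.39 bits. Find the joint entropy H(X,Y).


For independent variables, H(X,Y) = H(X) + H(Y) = 0.69 + 1.39 = 2.08

2.08 bits


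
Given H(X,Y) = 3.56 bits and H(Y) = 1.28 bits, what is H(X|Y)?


H(X|Y) = H(X,Y) - H(Y) = 3.56 - 1.28 = 2.28

2.28 bits


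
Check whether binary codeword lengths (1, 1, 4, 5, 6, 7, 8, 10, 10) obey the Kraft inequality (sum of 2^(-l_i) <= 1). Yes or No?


Kraft sum = sum(2^(-l_i)) = 1.123, need <= 1. Result: violated (a binary prefix-free code with these lengths cannot exist)

No


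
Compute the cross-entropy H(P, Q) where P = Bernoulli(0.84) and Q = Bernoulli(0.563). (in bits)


H(P,Q) = -p*log2(q) - (1-p)*log2(1-q). -0.84*log2(0.563) = 0.696186; -0.16*log2(0.437) = 0.191087. H(P,Q) = 0.696186 + 0.191087 = 0.8873

0.8873 bits


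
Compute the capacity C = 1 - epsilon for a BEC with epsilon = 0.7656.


C = 1 - epsilon = 1 - 0.7656 = 0.2344

0.2344 bits


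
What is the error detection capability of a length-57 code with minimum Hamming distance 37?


Detection capability = d_min - 1 = 37 - 1 = 36

36 errors


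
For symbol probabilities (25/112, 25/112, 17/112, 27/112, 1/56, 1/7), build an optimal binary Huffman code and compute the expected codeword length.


Huffman construction (repeatedly merge the two least-probable nodes; each merge adds 1 bit to every symbol beneath it): 1/56 + 1/7 = 9/56; 17/112 + 9/56 = 5/16; 25/112 + 25/112 = 25/56; 27/112 + 5/16 = 31/56; 25/56 + 31/56 = 1. Resulting codeword lengths (in the order the probabilities were given): (2, 2, 3, 2, 4, 4). L_avg = sum(p_i * l_i) = 25/112*2 + 25/112*2 + 17/112*3 + 27/112*2 + 1/56*4 + 1/7*4 = 277/112 = 2.4732

2.4732 bits


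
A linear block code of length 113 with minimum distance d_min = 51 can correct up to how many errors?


Correction capability = floor((d-1)/2) = floor((51-1)/2) = 25

25 errors


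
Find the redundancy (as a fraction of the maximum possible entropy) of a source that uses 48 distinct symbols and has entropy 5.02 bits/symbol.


H_max = log2(K) = log2(48) = 5.585 bits/symbol. Redundancy = 1 - H/H_max = 1 - 5.02/5.585 = 1 - 0.8988 = 0.1012

0.1012


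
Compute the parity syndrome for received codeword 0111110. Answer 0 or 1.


Syndrome = XOR of all bits = 0 XOR 1 XOR 1 XOR 1 XOR 1 XOR 1 XOR 0 = 1

1


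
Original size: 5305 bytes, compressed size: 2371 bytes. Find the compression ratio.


Ratio = original / compressed = 5305 / 2371 = 2.2375

2.2375


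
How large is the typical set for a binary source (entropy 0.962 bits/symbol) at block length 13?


log2|A_typical| = nH = 13 * 0.962 = 12.506, so |A_typical| ~ 2^12.506 = 5.817e+03

5.817e+03


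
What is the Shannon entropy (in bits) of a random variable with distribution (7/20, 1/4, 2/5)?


H = -sum(p_i * log2(p_i)). Terms: -(7/20)*log2(7/20) = 0.530101; -(1/4)*log2(1/4) = 0.500000; -(2/5)*log2(2/5) = 0.528771. H = 0.530101 + 0.500000 + 0.528771 = 1.5589

1.5589 bits


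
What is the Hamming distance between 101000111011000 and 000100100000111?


Count differing positions: ^ . ^ ^ . . . ^ ^ . ^ ^ ^ ^ ^ = 10 differences

10


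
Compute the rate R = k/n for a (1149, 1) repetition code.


Rate = k/n = 1/1149

1/1149


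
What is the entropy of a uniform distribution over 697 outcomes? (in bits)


H = log2(n) = log2(697) = 9.445

9.445 bits


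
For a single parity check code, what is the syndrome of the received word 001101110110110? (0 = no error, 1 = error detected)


Syndrome = XOR of all bits = 0 XOR 0 XOR 1 XOR 1 XOR 0 XOR 1 XOR 1 XOR 1 XOR 0 XOR 1 XOR 1 XOR 0 XOR 1 XOR 1 XOR 0 = 1

1


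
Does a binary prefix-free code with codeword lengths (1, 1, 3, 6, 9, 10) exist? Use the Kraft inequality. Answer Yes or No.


Kraft sum = sum(2^(-l_i)) = 1.1436, need <= 1. Result: violated (a binary prefix-free code with these lengths cannot exist)

No


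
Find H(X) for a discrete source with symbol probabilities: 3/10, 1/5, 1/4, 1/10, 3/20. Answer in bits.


H = -sum(p_i * log2(p_i)). Terms: -(3/10)*log2(3/10) = 0.521090; -(1/5)*log2(1/5) = 0.464386; -(1/4)*log2(1/4) = 0.500000; -(1/10)*log2(1/10) = 0.332193; -(3/20)*log2(3/20) = 0.410545. H = 0.521090 + 0.464386 + 0.500000 + 0.332193 + 0.410545 = 2.2282

2.2282 bits


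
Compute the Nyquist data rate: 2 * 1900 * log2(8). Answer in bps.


Rate = 2 * B * log2(M) = 2 * 1900 * 3.0 = 11400.0

11400.0 bps


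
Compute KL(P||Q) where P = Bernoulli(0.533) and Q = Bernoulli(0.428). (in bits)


KL = p*log2(p/q) + (1-p)*log2((1-p)/(1-q)) = 0.533*log2(0.533/0.428) + 0.467*log2(0.467/0.572) = 0.0321

0.0321 bits


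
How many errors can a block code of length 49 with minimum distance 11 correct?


Correction capability = floor((d-1)/2) = floor((11-1)/2) = 5

5 errors


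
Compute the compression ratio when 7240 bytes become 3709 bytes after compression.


Ratio = original / compressed = 7240 / 3709 = 1.952

1.952


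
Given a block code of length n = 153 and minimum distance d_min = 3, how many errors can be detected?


Detection capability = d_min - 1 = 3 - 1 = 2

2 errors


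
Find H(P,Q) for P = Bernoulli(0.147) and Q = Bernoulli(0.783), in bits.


H(P,Q) = -p*log2(q) - (1-p)*log2(1-q). -0.147*log2(0.783) = 0.051879; -0.853*log2(0.217) = 1.880211. H(P,Q) = 0.051879 + 1.880211 = 1.9321

1.9321 bits


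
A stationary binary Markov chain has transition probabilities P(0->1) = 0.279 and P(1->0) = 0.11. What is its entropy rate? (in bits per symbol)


Stationary distribution: pi_0 = p10/(p01+p10) = 0.2828, pi_1 = 0.7172. Entropy rate H' = pi_0*H(p01) + pi_1*H(p10) = 0.2828*0.8541 + 0.7172*0.4999 = 0.6001

0.6001 bits/symbol


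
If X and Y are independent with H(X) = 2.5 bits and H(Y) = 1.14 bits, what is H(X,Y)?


For independent variables, H(X,Y) = H(X) + H(Y) = 2.5 + 1.14 = 3.64

3.64 bits


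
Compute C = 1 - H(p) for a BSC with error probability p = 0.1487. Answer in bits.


H(p) = -p*log2(p) - (1-p)*log2(1-p) = -0.1487*log2(0.1487) - 0.8513*log2(0.8513) = 0.408854 + 0.197723 = 0.6066. C = 1 - H(p) = 1 - 0.6066 = 0.3934

0.3934 bits


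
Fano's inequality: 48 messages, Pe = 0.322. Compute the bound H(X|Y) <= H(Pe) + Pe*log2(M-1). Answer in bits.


H(Pe) = -Pe*log2(Pe) - (1-Pe)*log2(1-Pe) = -0.322*log2(0.322) - 0.678*log2(0.678) = 0.526427 + 0.380116 = 0.9065. Pe*log2(M-1) = 0.322*log2(47) = 1.788578. Bound = H(Pe) + Pe*log2(M-1) = 0.526427 + 0.380116 + 1.788578 = 2.6951

2.6951 bits


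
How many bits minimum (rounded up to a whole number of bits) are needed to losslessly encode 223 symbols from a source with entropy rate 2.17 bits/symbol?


Minimum bits >= n * H = 223 * 2.17 = 483.91, rounded up to a whole number of bits = 484

484 bits


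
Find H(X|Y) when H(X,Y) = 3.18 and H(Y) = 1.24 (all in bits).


H(X|Y) = H(X,Y) - H(Y) = 3.18 - 1.24 = 1.94

1.94 bits


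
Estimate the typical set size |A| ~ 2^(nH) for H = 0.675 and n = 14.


log2|A_typical| = nH = 14 * 0.675 = 9.45, so |A_typical| ~ 2^9.45 = 6.994e+02

6.994e+02


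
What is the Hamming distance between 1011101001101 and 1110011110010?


Count differing positions: . ^ . ^ ^ ^ . ^ ^ ^ ^ ^ ^ = 10 differences

10


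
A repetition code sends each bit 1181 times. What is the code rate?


Rate = k/n = 1/1181

1/1181


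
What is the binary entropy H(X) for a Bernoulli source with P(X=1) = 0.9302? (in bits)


H = -p*log2(p) - (1-p)*log2(1-p). -0.9302*log2(0.9302) = 0.097101; -0.0698*log2(0.0698) = 0.268076. H = 0.097101 + 0.268076 = 0.3652

0.3652 bits


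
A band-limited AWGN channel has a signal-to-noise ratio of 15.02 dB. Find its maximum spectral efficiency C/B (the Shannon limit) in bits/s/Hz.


SNR_linear = 10^(15.02/10) = 31.7687; C/B = log2(1 + SNR_linear) = log2(1 + 31.7687) = 5.0342

5.0342 bits/s/Hz


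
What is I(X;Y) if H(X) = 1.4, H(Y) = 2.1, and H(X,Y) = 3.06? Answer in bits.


I(X;Y) = H(X) + H(Y) - H(X,Y) = 1.4 + 2.1 - 3.06 = 0.44

0.44 bits


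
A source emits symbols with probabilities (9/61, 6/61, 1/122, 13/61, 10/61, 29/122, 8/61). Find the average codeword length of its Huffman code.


Huffman construction (repeatedly merge the two least-probable nodes; each merge adds 1 bit to every symbol beneath it): 1/122 + 6/61 = 13/122; 13/122 + 8/61 = 29/122; 9/61 + 10/61 = 19/61; 13/61 + 29/122 = 55/122; 29/122 + 19/61 = 67/122; 55/122 + 67/122 = 1. Resulting codeword lengths (in the order the probabilities were given): (3, 4, 4, 2, 3, 2, 3). L_avg = sum(p_i * l_i) = 9/61*3 + 6/61*4 + 1/122*4 + 13/61*2 + 10/61*3 + 29/122*2 + 8/61*3 = 162/61 = 2.6557

2.6557 bits


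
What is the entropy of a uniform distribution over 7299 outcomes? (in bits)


H = log2(n) = log2(7299) = 12.8335

12.8335 bits


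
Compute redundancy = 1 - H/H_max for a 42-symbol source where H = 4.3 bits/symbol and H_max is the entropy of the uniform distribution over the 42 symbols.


H_max = log2(K) = log2(42) = 5.3923 bits/symbol. Redundancy = 1 - H/H_max = 1 - 4.3/5.3923 = 1 - 0.7974 = 0.2026

0.2026


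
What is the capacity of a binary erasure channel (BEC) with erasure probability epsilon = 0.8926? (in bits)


C = 1 - epsilon = 1 - 0.8926 = 0.1074

0.1074 bits


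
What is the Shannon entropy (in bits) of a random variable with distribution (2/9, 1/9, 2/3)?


H = -sum(p_i * log2(p_i)). Terms: -(2/9)*log2(2/9) = 0.482206; -(1/9)*log2(1/9) = 0.352214; -(2/3)*log2(2/3) = 0.389975. H = 0.482206 + 0.352214 + 0.389975 = 1.2244

1.2244 bits


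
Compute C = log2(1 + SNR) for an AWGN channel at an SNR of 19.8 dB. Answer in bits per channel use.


SNR_linear = 10^(19.8/10) = 95.4993; C = log2(1 + SNR_linear) = log2(1 + 95.4993) = 6.5924

6.5924 bits/channel use


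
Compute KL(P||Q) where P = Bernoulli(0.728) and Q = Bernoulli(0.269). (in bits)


KL = p*log2(p/q) + (1-p)*log2((1-p)/(1-q)) = 0.728*log2(0.728/0.269) + 0.272*log2(0.272/0.731) = 0.6577

0.6577 bits


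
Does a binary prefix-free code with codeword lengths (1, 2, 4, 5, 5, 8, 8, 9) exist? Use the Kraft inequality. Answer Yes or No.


Kraft sum = sum(2^(-l_i)) = 0.8848, need <= 1. Result: satisfied (a binary prefix-free code with these lengths exists)

Yes


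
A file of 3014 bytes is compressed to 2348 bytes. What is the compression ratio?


Ratio = original / compressed = 3014 / 2348 = 1.2836

1.2836


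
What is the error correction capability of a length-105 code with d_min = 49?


Correction capability = floor((d-1)/2) = floor((49-1)/2) = 24

24 errors


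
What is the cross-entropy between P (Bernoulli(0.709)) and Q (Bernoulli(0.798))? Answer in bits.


H(P,Q) = -p*log2(q) - (1-p)*log2(1-q). -0.709*log2(0.798) = 0.230807; -0.291*log2(0.202) = 0.671504. H(P,Q) = 0.230807 + 0.671504 = 0.9023

0.9023 bits


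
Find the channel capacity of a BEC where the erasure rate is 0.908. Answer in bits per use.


C = 1 - epsilon = 1 - 0.908 = 0.092

0.092 bits


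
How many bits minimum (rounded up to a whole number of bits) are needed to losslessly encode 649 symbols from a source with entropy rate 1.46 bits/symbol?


Minimum bits >= n * H = 649 * 1.46 = 947.54, rounded up to a whole number of bits = 948

948 bits


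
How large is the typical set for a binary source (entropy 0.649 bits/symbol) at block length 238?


log2|A_typical| = nH = 238 * 0.649 = 154.462, so |A_typical| ~ 2^154.462 = 3.146e+46

3.146e+46


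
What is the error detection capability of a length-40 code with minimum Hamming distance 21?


Detection capability = d_min - 1 = 21 - 1 = 20

20 errors


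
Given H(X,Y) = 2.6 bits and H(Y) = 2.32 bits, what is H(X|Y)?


H(X|Y) = H(X,Y) - H(Y) = 2.6 - 2.32 = 0.28

0.28 bits


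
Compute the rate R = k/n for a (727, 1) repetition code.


Rate = k/n = 1/727

1/727


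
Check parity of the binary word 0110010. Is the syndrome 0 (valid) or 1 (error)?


Syndrome = XOR of all bits = 0 XOR 1 XOR 1 XOR 0 XOR 0 XOR 1 XOR 0 = 1

1


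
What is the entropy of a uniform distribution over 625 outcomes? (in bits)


H = log2(n) = log2(625) = 9.2877

9.2877 bits


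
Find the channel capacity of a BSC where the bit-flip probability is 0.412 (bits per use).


H(p) = -p*log2(p) - (1-p)*log2(1-p) = -0.412*log2(0.412) - 0.588*log2(0.588) = 0.527065 + 0.450474 = 0.9775. C = 1 - H(p) = 1 - 0.9775 = 0.0225

0.0225 bits


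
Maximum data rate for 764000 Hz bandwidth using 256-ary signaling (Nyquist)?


Rate = 2 * B * log2(M) = 2 * 764000 * 8.0 = 12224000.0

12224000.0 bps


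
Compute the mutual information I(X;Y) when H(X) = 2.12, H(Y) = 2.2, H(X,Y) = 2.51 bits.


I(X;Y) = H(X) + H(Y) - H(X,Y) = 2.12 + 2.2 - 2.51 = 1.81

1.81 bits
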